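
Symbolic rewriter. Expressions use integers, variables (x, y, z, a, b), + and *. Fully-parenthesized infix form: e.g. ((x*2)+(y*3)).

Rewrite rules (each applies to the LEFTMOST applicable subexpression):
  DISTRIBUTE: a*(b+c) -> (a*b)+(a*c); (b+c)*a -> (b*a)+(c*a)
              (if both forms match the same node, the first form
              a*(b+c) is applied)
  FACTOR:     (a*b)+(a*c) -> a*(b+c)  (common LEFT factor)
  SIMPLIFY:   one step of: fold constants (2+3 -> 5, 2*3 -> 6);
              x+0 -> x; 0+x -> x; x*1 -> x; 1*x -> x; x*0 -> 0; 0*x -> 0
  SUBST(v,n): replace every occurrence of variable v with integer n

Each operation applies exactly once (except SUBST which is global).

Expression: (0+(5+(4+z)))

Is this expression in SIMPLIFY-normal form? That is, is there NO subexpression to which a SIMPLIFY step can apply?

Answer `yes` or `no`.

Answer: no

Derivation:
Expression: (0+(5+(4+z)))
Scanning for simplifiable subexpressions (pre-order)...
  at root: (0+(5+(4+z))) (SIMPLIFIABLE)
  at R: (5+(4+z)) (not simplifiable)
  at RR: (4+z) (not simplifiable)
Found simplifiable subexpr at path root: (0+(5+(4+z)))
One SIMPLIFY step would give: (5+(4+z))
-> NOT in normal form.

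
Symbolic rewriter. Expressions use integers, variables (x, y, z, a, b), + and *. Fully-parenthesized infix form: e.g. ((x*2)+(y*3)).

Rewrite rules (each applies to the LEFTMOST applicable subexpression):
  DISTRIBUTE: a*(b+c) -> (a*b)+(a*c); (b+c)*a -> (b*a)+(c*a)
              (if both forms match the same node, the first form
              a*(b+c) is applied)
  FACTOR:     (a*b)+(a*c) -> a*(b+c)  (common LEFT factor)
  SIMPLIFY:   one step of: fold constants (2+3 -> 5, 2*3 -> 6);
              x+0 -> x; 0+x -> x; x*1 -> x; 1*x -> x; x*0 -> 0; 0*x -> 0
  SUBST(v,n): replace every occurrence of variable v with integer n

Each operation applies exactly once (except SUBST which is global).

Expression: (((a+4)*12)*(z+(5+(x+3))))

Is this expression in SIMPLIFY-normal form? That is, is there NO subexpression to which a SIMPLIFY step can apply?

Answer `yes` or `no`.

Expression: (((a+4)*12)*(z+(5+(x+3))))
Scanning for simplifiable subexpressions (pre-order)...
  at root: (((a+4)*12)*(z+(5+(x+3)))) (not simplifiable)
  at L: ((a+4)*12) (not simplifiable)
  at LL: (a+4) (not simplifiable)
  at R: (z+(5+(x+3))) (not simplifiable)
  at RR: (5+(x+3)) (not simplifiable)
  at RRR: (x+3) (not simplifiable)
Result: no simplifiable subexpression found -> normal form.

Answer: yes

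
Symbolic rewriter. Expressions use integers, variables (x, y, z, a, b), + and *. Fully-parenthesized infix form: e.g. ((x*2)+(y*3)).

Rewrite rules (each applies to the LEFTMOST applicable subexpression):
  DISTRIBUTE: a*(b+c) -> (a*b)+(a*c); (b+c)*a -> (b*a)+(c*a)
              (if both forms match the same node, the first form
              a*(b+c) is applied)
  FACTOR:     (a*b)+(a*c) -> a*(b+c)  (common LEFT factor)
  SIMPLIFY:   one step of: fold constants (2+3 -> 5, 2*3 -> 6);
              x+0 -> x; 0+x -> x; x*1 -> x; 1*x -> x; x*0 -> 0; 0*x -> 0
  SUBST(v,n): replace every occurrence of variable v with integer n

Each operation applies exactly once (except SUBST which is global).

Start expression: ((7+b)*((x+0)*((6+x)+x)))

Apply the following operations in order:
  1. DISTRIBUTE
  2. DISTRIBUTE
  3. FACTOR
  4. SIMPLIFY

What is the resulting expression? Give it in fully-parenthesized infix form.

Answer: ((7*(x*((6+x)+x)))+(b*((x+0)*((6+x)+x))))

Derivation:
Start: ((7+b)*((x+0)*((6+x)+x)))
Apply DISTRIBUTE at root (target: ((7+b)*((x+0)*((6+x)+x)))): ((7+b)*((x+0)*((6+x)+x))) -> ((7*((x+0)*((6+x)+x)))+(b*((x+0)*((6+x)+x))))
Apply DISTRIBUTE at LR (target: ((x+0)*((6+x)+x))): ((7*((x+0)*((6+x)+x)))+(b*((x+0)*((6+x)+x)))) -> ((7*(((x+0)*(6+x))+((x+0)*x)))+(b*((x+0)*((6+x)+x))))
Apply FACTOR at LR (target: (((x+0)*(6+x))+((x+0)*x))): ((7*(((x+0)*(6+x))+((x+0)*x)))+(b*((x+0)*((6+x)+x)))) -> ((7*((x+0)*((6+x)+x)))+(b*((x+0)*((6+x)+x))))
Apply SIMPLIFY at LRL (target: (x+0)): ((7*((x+0)*((6+x)+x)))+(b*((x+0)*((6+x)+x)))) -> ((7*(x*((6+x)+x)))+(b*((x+0)*((6+x)+x))))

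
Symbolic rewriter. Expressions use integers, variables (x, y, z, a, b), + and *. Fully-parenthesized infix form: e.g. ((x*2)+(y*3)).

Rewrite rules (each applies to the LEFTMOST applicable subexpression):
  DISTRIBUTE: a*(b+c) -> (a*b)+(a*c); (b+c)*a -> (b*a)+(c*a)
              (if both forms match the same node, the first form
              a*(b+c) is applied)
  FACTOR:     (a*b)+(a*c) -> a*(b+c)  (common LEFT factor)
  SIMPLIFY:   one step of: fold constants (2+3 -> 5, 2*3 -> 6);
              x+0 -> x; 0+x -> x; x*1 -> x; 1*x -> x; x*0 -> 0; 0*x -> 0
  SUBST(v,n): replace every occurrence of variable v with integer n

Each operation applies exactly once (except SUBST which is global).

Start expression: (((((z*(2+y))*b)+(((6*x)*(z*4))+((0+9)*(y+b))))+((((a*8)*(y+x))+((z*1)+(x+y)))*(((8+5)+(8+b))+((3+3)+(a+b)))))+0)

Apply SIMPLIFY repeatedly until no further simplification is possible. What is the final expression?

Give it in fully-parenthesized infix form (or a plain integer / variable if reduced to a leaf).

Answer: ((((z*(2+y))*b)+(((6*x)*(z*4))+(9*(y+b))))+((((a*8)*(y+x))+(z+(x+y)))*((13+(8+b))+(6+(a+b)))))

Derivation:
Start: (((((z*(2+y))*b)+(((6*x)*(z*4))+((0+9)*(y+b))))+((((a*8)*(y+x))+((z*1)+(x+y)))*(((8+5)+(8+b))+((3+3)+(a+b)))))+0)
Step 1: at root: (((((z*(2+y))*b)+(((6*x)*(z*4))+((0+9)*(y+b))))+((((a*8)*(y+x))+((z*1)+(x+y)))*(((8+5)+(8+b))+((3+3)+(a+b)))))+0) -> ((((z*(2+y))*b)+(((6*x)*(z*4))+((0+9)*(y+b))))+((((a*8)*(y+x))+((z*1)+(x+y)))*(((8+5)+(8+b))+((3+3)+(a+b))))); overall: (((((z*(2+y))*b)+(((6*x)*(z*4))+((0+9)*(y+b))))+((((a*8)*(y+x))+((z*1)+(x+y)))*(((8+5)+(8+b))+((3+3)+(a+b)))))+0) -> ((((z*(2+y))*b)+(((6*x)*(z*4))+((0+9)*(y+b))))+((((a*8)*(y+x))+((z*1)+(x+y)))*(((8+5)+(8+b))+((3+3)+(a+b)))))
Step 2: at LRRL: (0+9) -> 9; overall: ((((z*(2+y))*b)+(((6*x)*(z*4))+((0+9)*(y+b))))+((((a*8)*(y+x))+((z*1)+(x+y)))*(((8+5)+(8+b))+((3+3)+(a+b))))) -> ((((z*(2+y))*b)+(((6*x)*(z*4))+(9*(y+b))))+((((a*8)*(y+x))+((z*1)+(x+y)))*(((8+5)+(8+b))+((3+3)+(a+b)))))
Step 3: at RLRL: (z*1) -> z; overall: ((((z*(2+y))*b)+(((6*x)*(z*4))+(9*(y+b))))+((((a*8)*(y+x))+((z*1)+(x+y)))*(((8+5)+(8+b))+((3+3)+(a+b))))) -> ((((z*(2+y))*b)+(((6*x)*(z*4))+(9*(y+b))))+((((a*8)*(y+x))+(z+(x+y)))*(((8+5)+(8+b))+((3+3)+(a+b)))))
Step 4: at RRLL: (8+5) -> 13; overall: ((((z*(2+y))*b)+(((6*x)*(z*4))+(9*(y+b))))+((((a*8)*(y+x))+(z+(x+y)))*(((8+5)+(8+b))+((3+3)+(a+b))))) -> ((((z*(2+y))*b)+(((6*x)*(z*4))+(9*(y+b))))+((((a*8)*(y+x))+(z+(x+y)))*((13+(8+b))+((3+3)+(a+b)))))
Step 5: at RRRL: (3+3) -> 6; overall: ((((z*(2+y))*b)+(((6*x)*(z*4))+(9*(y+b))))+((((a*8)*(y+x))+(z+(x+y)))*((13+(8+b))+((3+3)+(a+b))))) -> ((((z*(2+y))*b)+(((6*x)*(z*4))+(9*(y+b))))+((((a*8)*(y+x))+(z+(x+y)))*((13+(8+b))+(6+(a+b)))))
Fixed point: ((((z*(2+y))*b)+(((6*x)*(z*4))+(9*(y+b))))+((((a*8)*(y+x))+(z+(x+y)))*((13+(8+b))+(6+(a+b)))))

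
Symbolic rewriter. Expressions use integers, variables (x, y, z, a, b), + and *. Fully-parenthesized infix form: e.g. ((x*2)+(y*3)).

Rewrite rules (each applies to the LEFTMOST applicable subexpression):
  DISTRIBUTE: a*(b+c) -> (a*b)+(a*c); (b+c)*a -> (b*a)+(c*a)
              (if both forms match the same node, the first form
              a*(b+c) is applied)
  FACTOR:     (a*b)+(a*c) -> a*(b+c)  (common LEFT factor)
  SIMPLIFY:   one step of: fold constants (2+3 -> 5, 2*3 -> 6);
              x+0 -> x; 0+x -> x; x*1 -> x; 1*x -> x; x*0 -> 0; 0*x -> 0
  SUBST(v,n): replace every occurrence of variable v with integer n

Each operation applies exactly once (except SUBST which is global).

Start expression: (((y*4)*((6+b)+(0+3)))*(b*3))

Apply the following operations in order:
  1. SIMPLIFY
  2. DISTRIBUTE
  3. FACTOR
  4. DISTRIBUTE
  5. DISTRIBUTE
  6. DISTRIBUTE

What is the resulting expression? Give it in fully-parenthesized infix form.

Answer: (((((y*4)*6)+((y*4)*b))*(b*3))+(((y*4)*3)*(b*3)))

Derivation:
Start: (((y*4)*((6+b)+(0+3)))*(b*3))
Apply SIMPLIFY at LRR (target: (0+3)): (((y*4)*((6+b)+(0+3)))*(b*3)) -> (((y*4)*((6+b)+3))*(b*3))
Apply DISTRIBUTE at L (target: ((y*4)*((6+b)+3))): (((y*4)*((6+b)+3))*(b*3)) -> ((((y*4)*(6+b))+((y*4)*3))*(b*3))
Apply FACTOR at L (target: (((y*4)*(6+b))+((y*4)*3))): ((((y*4)*(6+b))+((y*4)*3))*(b*3)) -> (((y*4)*((6+b)+3))*(b*3))
Apply DISTRIBUTE at L (target: ((y*4)*((6+b)+3))): (((y*4)*((6+b)+3))*(b*3)) -> ((((y*4)*(6+b))+((y*4)*3))*(b*3))
Apply DISTRIBUTE at root (target: ((((y*4)*(6+b))+((y*4)*3))*(b*3))): ((((y*4)*(6+b))+((y*4)*3))*(b*3)) -> ((((y*4)*(6+b))*(b*3))+(((y*4)*3)*(b*3)))
Apply DISTRIBUTE at LL (target: ((y*4)*(6+b))): ((((y*4)*(6+b))*(b*3))+(((y*4)*3)*(b*3))) -> (((((y*4)*6)+((y*4)*b))*(b*3))+(((y*4)*3)*(b*3)))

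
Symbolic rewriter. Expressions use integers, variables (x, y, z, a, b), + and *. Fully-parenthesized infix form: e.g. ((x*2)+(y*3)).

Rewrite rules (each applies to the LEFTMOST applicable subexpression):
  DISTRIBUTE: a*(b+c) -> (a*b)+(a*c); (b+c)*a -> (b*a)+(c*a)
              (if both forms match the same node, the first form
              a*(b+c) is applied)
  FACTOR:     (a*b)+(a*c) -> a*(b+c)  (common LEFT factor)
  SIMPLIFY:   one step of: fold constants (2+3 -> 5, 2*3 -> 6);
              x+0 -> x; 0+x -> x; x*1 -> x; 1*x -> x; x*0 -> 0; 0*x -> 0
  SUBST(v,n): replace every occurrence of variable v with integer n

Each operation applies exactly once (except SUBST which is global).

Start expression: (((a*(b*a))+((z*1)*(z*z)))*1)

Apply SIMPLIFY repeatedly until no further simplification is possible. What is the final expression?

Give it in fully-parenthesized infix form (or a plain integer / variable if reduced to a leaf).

Start: (((a*(b*a))+((z*1)*(z*z)))*1)
Step 1: at root: (((a*(b*a))+((z*1)*(z*z)))*1) -> ((a*(b*a))+((z*1)*(z*z))); overall: (((a*(b*a))+((z*1)*(z*z)))*1) -> ((a*(b*a))+((z*1)*(z*z)))
Step 2: at RL: (z*1) -> z; overall: ((a*(b*a))+((z*1)*(z*z))) -> ((a*(b*a))+(z*(z*z)))
Fixed point: ((a*(b*a))+(z*(z*z)))

Answer: ((a*(b*a))+(z*(z*z)))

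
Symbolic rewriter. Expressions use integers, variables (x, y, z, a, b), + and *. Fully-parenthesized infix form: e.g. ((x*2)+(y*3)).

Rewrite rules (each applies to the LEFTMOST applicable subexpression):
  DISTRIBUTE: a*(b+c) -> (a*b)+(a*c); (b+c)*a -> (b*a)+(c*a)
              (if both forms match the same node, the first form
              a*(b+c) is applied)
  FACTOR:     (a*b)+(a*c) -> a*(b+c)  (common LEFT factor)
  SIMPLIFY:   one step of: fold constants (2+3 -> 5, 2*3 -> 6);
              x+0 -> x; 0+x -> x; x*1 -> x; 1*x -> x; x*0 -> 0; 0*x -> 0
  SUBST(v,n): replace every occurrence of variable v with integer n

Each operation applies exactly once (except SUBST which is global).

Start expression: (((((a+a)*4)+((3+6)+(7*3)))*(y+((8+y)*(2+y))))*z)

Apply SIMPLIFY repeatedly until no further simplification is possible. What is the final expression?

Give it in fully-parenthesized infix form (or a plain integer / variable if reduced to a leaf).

Answer: (((((a+a)*4)+30)*(y+((8+y)*(2+y))))*z)

Derivation:
Start: (((((a+a)*4)+((3+6)+(7*3)))*(y+((8+y)*(2+y))))*z)
Step 1: at LLRL: (3+6) -> 9; overall: (((((a+a)*4)+((3+6)+(7*3)))*(y+((8+y)*(2+y))))*z) -> (((((a+a)*4)+(9+(7*3)))*(y+((8+y)*(2+y))))*z)
Step 2: at LLRR: (7*3) -> 21; overall: (((((a+a)*4)+(9+(7*3)))*(y+((8+y)*(2+y))))*z) -> (((((a+a)*4)+(9+21))*(y+((8+y)*(2+y))))*z)
Step 3: at LLR: (9+21) -> 30; overall: (((((a+a)*4)+(9+21))*(y+((8+y)*(2+y))))*z) -> (((((a+a)*4)+30)*(y+((8+y)*(2+y))))*z)
Fixed point: (((((a+a)*4)+30)*(y+((8+y)*(2+y))))*z)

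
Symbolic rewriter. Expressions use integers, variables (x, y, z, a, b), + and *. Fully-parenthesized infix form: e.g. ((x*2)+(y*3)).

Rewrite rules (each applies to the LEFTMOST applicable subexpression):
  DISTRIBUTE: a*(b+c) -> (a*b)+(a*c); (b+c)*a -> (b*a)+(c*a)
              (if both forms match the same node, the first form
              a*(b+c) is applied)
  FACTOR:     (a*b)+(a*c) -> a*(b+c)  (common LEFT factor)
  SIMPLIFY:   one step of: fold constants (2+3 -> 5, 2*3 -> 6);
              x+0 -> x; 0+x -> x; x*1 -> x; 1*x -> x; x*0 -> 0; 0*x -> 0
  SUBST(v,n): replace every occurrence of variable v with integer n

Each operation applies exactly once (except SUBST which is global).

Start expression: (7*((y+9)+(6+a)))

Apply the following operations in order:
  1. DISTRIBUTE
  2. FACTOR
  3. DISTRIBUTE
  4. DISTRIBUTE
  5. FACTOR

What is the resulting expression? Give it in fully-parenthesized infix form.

Answer: ((7*(y+9))+(7*(6+a)))

Derivation:
Start: (7*((y+9)+(6+a)))
Apply DISTRIBUTE at root (target: (7*((y+9)+(6+a)))): (7*((y+9)+(6+a))) -> ((7*(y+9))+(7*(6+a)))
Apply FACTOR at root (target: ((7*(y+9))+(7*(6+a)))): ((7*(y+9))+(7*(6+a))) -> (7*((y+9)+(6+a)))
Apply DISTRIBUTE at root (target: (7*((y+9)+(6+a)))): (7*((y+9)+(6+a))) -> ((7*(y+9))+(7*(6+a)))
Apply DISTRIBUTE at L (target: (7*(y+9))): ((7*(y+9))+(7*(6+a))) -> (((7*y)+(7*9))+(7*(6+a)))
Apply FACTOR at L (target: ((7*y)+(7*9))): (((7*y)+(7*9))+(7*(6+a))) -> ((7*(y+9))+(7*(6+a)))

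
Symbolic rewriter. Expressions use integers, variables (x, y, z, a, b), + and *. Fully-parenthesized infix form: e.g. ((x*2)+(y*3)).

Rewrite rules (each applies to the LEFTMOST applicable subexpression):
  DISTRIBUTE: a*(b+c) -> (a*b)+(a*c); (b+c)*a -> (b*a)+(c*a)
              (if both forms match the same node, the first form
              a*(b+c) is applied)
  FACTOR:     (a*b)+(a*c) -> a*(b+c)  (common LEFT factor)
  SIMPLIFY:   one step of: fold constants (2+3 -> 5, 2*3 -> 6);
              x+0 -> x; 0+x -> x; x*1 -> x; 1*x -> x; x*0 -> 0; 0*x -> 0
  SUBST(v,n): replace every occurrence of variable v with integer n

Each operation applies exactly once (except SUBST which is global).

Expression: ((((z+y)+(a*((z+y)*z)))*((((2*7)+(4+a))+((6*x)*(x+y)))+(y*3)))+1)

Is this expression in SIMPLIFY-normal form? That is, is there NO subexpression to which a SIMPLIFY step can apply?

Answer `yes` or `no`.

Expression: ((((z+y)+(a*((z+y)*z)))*((((2*7)+(4+a))+((6*x)*(x+y)))+(y*3)))+1)
Scanning for simplifiable subexpressions (pre-order)...
  at root: ((((z+y)+(a*((z+y)*z)))*((((2*7)+(4+a))+((6*x)*(x+y)))+(y*3)))+1) (not simplifiable)
  at L: (((z+y)+(a*((z+y)*z)))*((((2*7)+(4+a))+((6*x)*(x+y)))+(y*3))) (not simplifiable)
  at LL: ((z+y)+(a*((z+y)*z))) (not simplifiable)
  at LLL: (z+y) (not simplifiable)
  at LLR: (a*((z+y)*z)) (not simplifiable)
  at LLRR: ((z+y)*z) (not simplifiable)
  at LLRRL: (z+y) (not simplifiable)
  at LR: ((((2*7)+(4+a))+((6*x)*(x+y)))+(y*3)) (not simplifiable)
  at LRL: (((2*7)+(4+a))+((6*x)*(x+y))) (not simplifiable)
  at LRLL: ((2*7)+(4+a)) (not simplifiable)
  at LRLLL: (2*7) (SIMPLIFIABLE)
  at LRLLR: (4+a) (not simplifiable)
  at LRLR: ((6*x)*(x+y)) (not simplifiable)
  at LRLRL: (6*x) (not simplifiable)
  at LRLRR: (x+y) (not simplifiable)
  at LRR: (y*3) (not simplifiable)
Found simplifiable subexpr at path LRLLL: (2*7)
One SIMPLIFY step would give: ((((z+y)+(a*((z+y)*z)))*(((14+(4+a))+((6*x)*(x+y)))+(y*3)))+1)
-> NOT in normal form.

Answer: no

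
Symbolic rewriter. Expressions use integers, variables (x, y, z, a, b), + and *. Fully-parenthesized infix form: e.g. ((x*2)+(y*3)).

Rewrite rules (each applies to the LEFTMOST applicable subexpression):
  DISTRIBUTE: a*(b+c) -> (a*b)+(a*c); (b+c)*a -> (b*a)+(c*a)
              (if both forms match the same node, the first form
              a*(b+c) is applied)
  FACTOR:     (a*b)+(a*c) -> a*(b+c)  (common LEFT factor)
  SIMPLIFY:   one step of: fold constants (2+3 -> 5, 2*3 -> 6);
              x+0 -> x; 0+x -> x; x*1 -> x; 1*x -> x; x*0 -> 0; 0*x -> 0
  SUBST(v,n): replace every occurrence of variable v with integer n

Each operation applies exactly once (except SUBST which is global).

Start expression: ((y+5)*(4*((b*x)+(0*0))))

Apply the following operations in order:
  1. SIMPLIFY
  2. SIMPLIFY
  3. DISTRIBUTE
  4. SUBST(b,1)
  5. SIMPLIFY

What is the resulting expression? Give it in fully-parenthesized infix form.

Start: ((y+5)*(4*((b*x)+(0*0))))
Apply SIMPLIFY at RRR (target: (0*0)): ((y+5)*(4*((b*x)+(0*0)))) -> ((y+5)*(4*((b*x)+0)))
Apply SIMPLIFY at RR (target: ((b*x)+0)): ((y+5)*(4*((b*x)+0))) -> ((y+5)*(4*(b*x)))
Apply DISTRIBUTE at root (target: ((y+5)*(4*(b*x)))): ((y+5)*(4*(b*x))) -> ((y*(4*(b*x)))+(5*(4*(b*x))))
Apply SUBST(b,1): ((y*(4*(b*x)))+(5*(4*(b*x)))) -> ((y*(4*(1*x)))+(5*(4*(1*x))))
Apply SIMPLIFY at LRR (target: (1*x)): ((y*(4*(1*x)))+(5*(4*(1*x)))) -> ((y*(4*x))+(5*(4*(1*x))))

Answer: ((y*(4*x))+(5*(4*(1*x))))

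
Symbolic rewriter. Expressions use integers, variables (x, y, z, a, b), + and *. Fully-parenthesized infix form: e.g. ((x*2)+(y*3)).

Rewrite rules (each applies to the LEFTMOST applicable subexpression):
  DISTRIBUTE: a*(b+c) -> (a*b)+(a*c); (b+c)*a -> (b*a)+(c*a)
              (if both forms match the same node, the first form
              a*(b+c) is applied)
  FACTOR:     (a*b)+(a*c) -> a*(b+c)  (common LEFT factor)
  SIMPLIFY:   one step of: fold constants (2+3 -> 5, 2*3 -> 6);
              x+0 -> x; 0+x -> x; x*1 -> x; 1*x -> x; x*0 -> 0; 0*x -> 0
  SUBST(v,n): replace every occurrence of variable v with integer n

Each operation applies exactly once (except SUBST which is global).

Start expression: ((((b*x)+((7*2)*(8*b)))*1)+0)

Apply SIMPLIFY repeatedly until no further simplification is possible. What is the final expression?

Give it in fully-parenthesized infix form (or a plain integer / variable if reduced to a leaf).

Start: ((((b*x)+((7*2)*(8*b)))*1)+0)
Step 1: at root: ((((b*x)+((7*2)*(8*b)))*1)+0) -> (((b*x)+((7*2)*(8*b)))*1); overall: ((((b*x)+((7*2)*(8*b)))*1)+0) -> (((b*x)+((7*2)*(8*b)))*1)
Step 2: at root: (((b*x)+((7*2)*(8*b)))*1) -> ((b*x)+((7*2)*(8*b))); overall: (((b*x)+((7*2)*(8*b)))*1) -> ((b*x)+((7*2)*(8*b)))
Step 3: at RL: (7*2) -> 14; overall: ((b*x)+((7*2)*(8*b))) -> ((b*x)+(14*(8*b)))
Fixed point: ((b*x)+(14*(8*b)))

Answer: ((b*x)+(14*(8*b)))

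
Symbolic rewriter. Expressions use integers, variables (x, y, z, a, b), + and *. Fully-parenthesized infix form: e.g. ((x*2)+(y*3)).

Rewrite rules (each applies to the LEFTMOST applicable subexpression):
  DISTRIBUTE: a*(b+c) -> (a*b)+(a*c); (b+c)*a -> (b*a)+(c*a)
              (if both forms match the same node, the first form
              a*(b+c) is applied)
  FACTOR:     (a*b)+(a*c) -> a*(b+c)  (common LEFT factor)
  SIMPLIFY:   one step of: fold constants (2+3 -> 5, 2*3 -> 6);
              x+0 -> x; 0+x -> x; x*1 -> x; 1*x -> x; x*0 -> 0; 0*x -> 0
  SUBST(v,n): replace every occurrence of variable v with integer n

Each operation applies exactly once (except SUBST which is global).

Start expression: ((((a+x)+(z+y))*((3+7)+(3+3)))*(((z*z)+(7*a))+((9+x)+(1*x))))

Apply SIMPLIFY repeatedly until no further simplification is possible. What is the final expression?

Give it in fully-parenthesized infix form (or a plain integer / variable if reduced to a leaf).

Start: ((((a+x)+(z+y))*((3+7)+(3+3)))*(((z*z)+(7*a))+((9+x)+(1*x))))
Step 1: at LRL: (3+7) -> 10; overall: ((((a+x)+(z+y))*((3+7)+(3+3)))*(((z*z)+(7*a))+((9+x)+(1*x)))) -> ((((a+x)+(z+y))*(10+(3+3)))*(((z*z)+(7*a))+((9+x)+(1*x))))
Step 2: at LRR: (3+3) -> 6; overall: ((((a+x)+(z+y))*(10+(3+3)))*(((z*z)+(7*a))+((9+x)+(1*x)))) -> ((((a+x)+(z+y))*(10+6))*(((z*z)+(7*a))+((9+x)+(1*x))))
Step 3: at LR: (10+6) -> 16; overall: ((((a+x)+(z+y))*(10+6))*(((z*z)+(7*a))+((9+x)+(1*x)))) -> ((((a+x)+(z+y))*16)*(((z*z)+(7*a))+((9+x)+(1*x))))
Step 4: at RRR: (1*x) -> x; overall: ((((a+x)+(z+y))*16)*(((z*z)+(7*a))+((9+x)+(1*x)))) -> ((((a+x)+(z+y))*16)*(((z*z)+(7*a))+((9+x)+x)))
Fixed point: ((((a+x)+(z+y))*16)*(((z*z)+(7*a))+((9+x)+x)))

Answer: ((((a+x)+(z+y))*16)*(((z*z)+(7*a))+((9+x)+x)))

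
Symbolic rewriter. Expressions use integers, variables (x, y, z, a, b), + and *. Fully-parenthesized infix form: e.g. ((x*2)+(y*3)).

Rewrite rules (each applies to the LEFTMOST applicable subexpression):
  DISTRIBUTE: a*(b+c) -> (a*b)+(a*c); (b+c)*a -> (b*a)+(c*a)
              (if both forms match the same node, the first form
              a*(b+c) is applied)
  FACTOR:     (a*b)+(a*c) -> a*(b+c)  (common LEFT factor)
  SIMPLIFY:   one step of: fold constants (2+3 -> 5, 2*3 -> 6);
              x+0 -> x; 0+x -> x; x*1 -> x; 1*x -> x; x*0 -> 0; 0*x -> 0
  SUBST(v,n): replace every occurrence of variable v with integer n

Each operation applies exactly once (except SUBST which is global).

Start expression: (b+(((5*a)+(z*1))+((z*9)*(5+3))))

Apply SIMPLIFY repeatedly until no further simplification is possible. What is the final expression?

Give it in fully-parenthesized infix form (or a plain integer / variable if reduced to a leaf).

Answer: (b+(((5*a)+z)+((z*9)*8)))

Derivation:
Start: (b+(((5*a)+(z*1))+((z*9)*(5+3))))
Step 1: at RLR: (z*1) -> z; overall: (b+(((5*a)+(z*1))+((z*9)*(5+3)))) -> (b+(((5*a)+z)+((z*9)*(5+3))))
Step 2: at RRR: (5+3) -> 8; overall: (b+(((5*a)+z)+((z*9)*(5+3)))) -> (b+(((5*a)+z)+((z*9)*8)))
Fixed point: (b+(((5*a)+z)+((z*9)*8)))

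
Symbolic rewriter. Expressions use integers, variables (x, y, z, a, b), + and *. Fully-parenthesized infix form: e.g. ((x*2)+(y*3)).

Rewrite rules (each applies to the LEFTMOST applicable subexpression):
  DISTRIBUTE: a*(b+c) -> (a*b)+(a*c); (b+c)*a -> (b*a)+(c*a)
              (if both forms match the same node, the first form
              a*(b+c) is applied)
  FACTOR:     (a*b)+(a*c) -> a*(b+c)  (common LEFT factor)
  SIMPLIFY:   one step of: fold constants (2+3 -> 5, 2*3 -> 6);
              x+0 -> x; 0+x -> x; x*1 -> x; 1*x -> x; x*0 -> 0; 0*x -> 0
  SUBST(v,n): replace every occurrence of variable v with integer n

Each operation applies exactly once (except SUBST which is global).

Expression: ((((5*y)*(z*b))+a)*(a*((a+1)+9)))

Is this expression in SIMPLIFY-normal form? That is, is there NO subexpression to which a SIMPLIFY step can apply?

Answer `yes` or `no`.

Expression: ((((5*y)*(z*b))+a)*(a*((a+1)+9)))
Scanning for simplifiable subexpressions (pre-order)...
  at root: ((((5*y)*(z*b))+a)*(a*((a+1)+9))) (not simplifiable)
  at L: (((5*y)*(z*b))+a) (not simplifiable)
  at LL: ((5*y)*(z*b)) (not simplifiable)
  at LLL: (5*y) (not simplifiable)
  at LLR: (z*b) (not simplifiable)
  at R: (a*((a+1)+9)) (not simplifiable)
  at RR: ((a+1)+9) (not simplifiable)
  at RRL: (a+1) (not simplifiable)
Result: no simplifiable subexpression found -> normal form.

Answer: yes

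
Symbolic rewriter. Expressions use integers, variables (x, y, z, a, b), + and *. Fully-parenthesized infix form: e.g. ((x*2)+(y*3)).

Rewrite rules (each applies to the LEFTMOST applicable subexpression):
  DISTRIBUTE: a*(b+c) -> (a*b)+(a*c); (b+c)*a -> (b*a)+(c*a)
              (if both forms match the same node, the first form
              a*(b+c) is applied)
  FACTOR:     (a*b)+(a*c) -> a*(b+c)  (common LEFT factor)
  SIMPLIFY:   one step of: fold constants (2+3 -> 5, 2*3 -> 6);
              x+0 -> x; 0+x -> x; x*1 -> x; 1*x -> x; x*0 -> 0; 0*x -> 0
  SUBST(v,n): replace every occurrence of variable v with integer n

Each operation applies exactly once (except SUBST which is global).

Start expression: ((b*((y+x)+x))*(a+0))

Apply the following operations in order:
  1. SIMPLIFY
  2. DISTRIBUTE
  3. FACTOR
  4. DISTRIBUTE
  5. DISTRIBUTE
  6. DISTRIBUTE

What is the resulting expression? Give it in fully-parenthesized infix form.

Start: ((b*((y+x)+x))*(a+0))
Apply SIMPLIFY at R (target: (a+0)): ((b*((y+x)+x))*(a+0)) -> ((b*((y+x)+x))*a)
Apply DISTRIBUTE at L (target: (b*((y+x)+x))): ((b*((y+x)+x))*a) -> (((b*(y+x))+(b*x))*a)
Apply FACTOR at L (target: ((b*(y+x))+(b*x))): (((b*(y+x))+(b*x))*a) -> ((b*((y+x)+x))*a)
Apply DISTRIBUTE at L (target: (b*((y+x)+x))): ((b*((y+x)+x))*a) -> (((b*(y+x))+(b*x))*a)
Apply DISTRIBUTE at root (target: (((b*(y+x))+(b*x))*a)): (((b*(y+x))+(b*x))*a) -> (((b*(y+x))*a)+((b*x)*a))
Apply DISTRIBUTE at LL (target: (b*(y+x))): (((b*(y+x))*a)+((b*x)*a)) -> ((((b*y)+(b*x))*a)+((b*x)*a))

Answer: ((((b*y)+(b*x))*a)+((b*x)*a))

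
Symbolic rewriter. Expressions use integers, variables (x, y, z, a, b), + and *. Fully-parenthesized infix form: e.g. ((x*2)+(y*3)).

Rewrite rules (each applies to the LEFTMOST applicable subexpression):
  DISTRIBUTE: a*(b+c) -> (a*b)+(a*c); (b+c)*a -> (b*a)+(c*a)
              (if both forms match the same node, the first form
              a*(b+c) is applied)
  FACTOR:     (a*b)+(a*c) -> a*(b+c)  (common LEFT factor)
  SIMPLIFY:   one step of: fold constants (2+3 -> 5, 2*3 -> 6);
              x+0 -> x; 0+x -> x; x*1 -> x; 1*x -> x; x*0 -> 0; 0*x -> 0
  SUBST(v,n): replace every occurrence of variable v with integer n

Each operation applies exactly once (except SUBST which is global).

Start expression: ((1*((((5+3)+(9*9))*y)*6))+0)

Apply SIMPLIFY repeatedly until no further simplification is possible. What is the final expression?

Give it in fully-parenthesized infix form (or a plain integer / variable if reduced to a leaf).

Start: ((1*((((5+3)+(9*9))*y)*6))+0)
Step 1: at root: ((1*((((5+3)+(9*9))*y)*6))+0) -> (1*((((5+3)+(9*9))*y)*6)); overall: ((1*((((5+3)+(9*9))*y)*6))+0) -> (1*((((5+3)+(9*9))*y)*6))
Step 2: at root: (1*((((5+3)+(9*9))*y)*6)) -> ((((5+3)+(9*9))*y)*6); overall: (1*((((5+3)+(9*9))*y)*6)) -> ((((5+3)+(9*9))*y)*6)
Step 3: at LLL: (5+3) -> 8; overall: ((((5+3)+(9*9))*y)*6) -> (((8+(9*9))*y)*6)
Step 4: at LLR: (9*9) -> 81; overall: (((8+(9*9))*y)*6) -> (((8+81)*y)*6)
Step 5: at LL: (8+81) -> 89; overall: (((8+81)*y)*6) -> ((89*y)*6)
Fixed point: ((89*y)*6)

Answer: ((89*y)*6)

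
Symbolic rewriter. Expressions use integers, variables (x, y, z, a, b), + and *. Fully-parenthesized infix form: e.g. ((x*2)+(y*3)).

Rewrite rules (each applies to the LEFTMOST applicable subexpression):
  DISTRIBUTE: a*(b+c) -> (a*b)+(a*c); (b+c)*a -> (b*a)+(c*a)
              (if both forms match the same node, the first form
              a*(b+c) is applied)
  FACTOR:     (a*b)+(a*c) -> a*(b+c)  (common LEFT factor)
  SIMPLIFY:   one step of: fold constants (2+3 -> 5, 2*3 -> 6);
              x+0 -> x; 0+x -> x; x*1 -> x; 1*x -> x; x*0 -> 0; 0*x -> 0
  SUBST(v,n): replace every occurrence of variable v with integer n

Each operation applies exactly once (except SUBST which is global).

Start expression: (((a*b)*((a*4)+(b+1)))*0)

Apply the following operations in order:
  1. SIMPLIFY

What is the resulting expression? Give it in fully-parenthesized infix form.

Start: (((a*b)*((a*4)+(b+1)))*0)
Apply SIMPLIFY at root (target: (((a*b)*((a*4)+(b+1)))*0)): (((a*b)*((a*4)+(b+1)))*0) -> 0

Answer: 0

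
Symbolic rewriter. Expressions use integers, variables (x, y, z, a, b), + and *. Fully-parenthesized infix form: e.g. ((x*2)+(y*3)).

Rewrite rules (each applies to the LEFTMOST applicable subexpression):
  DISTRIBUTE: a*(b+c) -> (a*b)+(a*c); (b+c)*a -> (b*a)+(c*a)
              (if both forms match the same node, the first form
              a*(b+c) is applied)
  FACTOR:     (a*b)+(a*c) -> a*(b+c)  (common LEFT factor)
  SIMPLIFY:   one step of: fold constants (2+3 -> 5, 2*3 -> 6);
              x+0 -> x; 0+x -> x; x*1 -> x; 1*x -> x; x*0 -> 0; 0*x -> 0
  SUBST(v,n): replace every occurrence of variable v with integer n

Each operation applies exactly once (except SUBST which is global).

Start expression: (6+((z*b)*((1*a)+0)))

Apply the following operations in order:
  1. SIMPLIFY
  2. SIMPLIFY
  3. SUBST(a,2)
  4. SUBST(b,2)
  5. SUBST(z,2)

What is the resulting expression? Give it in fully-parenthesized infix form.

Answer: (6+((2*2)*2))

Derivation:
Start: (6+((z*b)*((1*a)+0)))
Apply SIMPLIFY at RR (target: ((1*a)+0)): (6+((z*b)*((1*a)+0))) -> (6+((z*b)*(1*a)))
Apply SIMPLIFY at RR (target: (1*a)): (6+((z*b)*(1*a))) -> (6+((z*b)*a))
Apply SUBST(a,2): (6+((z*b)*a)) -> (6+((z*b)*2))
Apply SUBST(b,2): (6+((z*b)*2)) -> (6+((z*2)*2))
Apply SUBST(z,2): (6+((z*2)*2)) -> (6+((2*2)*2))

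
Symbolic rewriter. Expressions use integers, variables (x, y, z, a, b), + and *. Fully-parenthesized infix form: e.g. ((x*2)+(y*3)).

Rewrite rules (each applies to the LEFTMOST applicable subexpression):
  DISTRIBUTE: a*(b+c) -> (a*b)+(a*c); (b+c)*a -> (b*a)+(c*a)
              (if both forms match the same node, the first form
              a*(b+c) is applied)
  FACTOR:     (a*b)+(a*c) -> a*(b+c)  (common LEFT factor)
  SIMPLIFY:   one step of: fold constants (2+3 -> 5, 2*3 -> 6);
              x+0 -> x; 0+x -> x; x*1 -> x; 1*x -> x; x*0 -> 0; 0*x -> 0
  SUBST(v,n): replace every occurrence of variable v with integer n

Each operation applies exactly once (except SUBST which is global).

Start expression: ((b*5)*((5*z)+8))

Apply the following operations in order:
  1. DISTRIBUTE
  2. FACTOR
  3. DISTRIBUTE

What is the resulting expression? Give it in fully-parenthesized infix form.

Start: ((b*5)*((5*z)+8))
Apply DISTRIBUTE at root (target: ((b*5)*((5*z)+8))): ((b*5)*((5*z)+8)) -> (((b*5)*(5*z))+((b*5)*8))
Apply FACTOR at root (target: (((b*5)*(5*z))+((b*5)*8))): (((b*5)*(5*z))+((b*5)*8)) -> ((b*5)*((5*z)+8))
Apply DISTRIBUTE at root (target: ((b*5)*((5*z)+8))): ((b*5)*((5*z)+8)) -> (((b*5)*(5*z))+((b*5)*8))

Answer: (((b*5)*(5*z))+((b*5)*8))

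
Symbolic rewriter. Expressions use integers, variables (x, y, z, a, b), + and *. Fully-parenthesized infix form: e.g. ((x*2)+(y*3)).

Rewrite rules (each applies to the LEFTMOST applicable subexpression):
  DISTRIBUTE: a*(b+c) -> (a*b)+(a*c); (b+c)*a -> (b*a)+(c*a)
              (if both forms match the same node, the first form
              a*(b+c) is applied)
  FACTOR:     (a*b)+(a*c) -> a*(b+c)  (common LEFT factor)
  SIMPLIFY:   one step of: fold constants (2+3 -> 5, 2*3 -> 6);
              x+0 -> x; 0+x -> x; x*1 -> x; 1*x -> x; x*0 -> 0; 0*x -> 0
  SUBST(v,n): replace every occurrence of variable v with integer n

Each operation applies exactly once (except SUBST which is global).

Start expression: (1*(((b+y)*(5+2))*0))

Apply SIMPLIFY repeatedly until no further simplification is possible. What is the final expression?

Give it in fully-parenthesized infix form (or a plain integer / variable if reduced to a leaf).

Start: (1*(((b+y)*(5+2))*0))
Step 1: at root: (1*(((b+y)*(5+2))*0)) -> (((b+y)*(5+2))*0); overall: (1*(((b+y)*(5+2))*0)) -> (((b+y)*(5+2))*0)
Step 2: at root: (((b+y)*(5+2))*0) -> 0; overall: (((b+y)*(5+2))*0) -> 0
Fixed point: 0

Answer: 0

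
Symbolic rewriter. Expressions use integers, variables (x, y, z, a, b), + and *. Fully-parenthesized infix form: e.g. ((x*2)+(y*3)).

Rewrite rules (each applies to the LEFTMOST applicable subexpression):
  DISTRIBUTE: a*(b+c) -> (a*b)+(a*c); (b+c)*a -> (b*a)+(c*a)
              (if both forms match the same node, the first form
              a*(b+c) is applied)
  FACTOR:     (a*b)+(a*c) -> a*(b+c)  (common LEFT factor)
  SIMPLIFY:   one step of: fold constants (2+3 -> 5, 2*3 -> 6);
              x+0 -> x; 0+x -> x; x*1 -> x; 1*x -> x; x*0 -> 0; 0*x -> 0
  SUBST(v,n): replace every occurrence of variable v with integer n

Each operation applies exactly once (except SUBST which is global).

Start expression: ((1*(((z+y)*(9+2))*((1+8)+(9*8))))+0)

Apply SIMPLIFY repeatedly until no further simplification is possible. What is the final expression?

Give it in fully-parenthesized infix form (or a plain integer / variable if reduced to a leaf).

Start: ((1*(((z+y)*(9+2))*((1+8)+(9*8))))+0)
Step 1: at root: ((1*(((z+y)*(9+2))*((1+8)+(9*8))))+0) -> (1*(((z+y)*(9+2))*((1+8)+(9*8)))); overall: ((1*(((z+y)*(9+2))*((1+8)+(9*8))))+0) -> (1*(((z+y)*(9+2))*((1+8)+(9*8))))
Step 2: at root: (1*(((z+y)*(9+2))*((1+8)+(9*8)))) -> (((z+y)*(9+2))*((1+8)+(9*8))); overall: (1*(((z+y)*(9+2))*((1+8)+(9*8)))) -> (((z+y)*(9+2))*((1+8)+(9*8)))
Step 3: at LR: (9+2) -> 11; overall: (((z+y)*(9+2))*((1+8)+(9*8))) -> (((z+y)*11)*((1+8)+(9*8)))
Step 4: at RL: (1+8) -> 9; overall: (((z+y)*11)*((1+8)+(9*8))) -> (((z+y)*11)*(9+(9*8)))
Step 5: at RR: (9*8) -> 72; overall: (((z+y)*11)*(9+(9*8))) -> (((z+y)*11)*(9+72))
Step 6: at R: (9+72) -> 81; overall: (((z+y)*11)*(9+72)) -> (((z+y)*11)*81)
Fixed point: (((z+y)*11)*81)

Answer: (((z+y)*11)*81)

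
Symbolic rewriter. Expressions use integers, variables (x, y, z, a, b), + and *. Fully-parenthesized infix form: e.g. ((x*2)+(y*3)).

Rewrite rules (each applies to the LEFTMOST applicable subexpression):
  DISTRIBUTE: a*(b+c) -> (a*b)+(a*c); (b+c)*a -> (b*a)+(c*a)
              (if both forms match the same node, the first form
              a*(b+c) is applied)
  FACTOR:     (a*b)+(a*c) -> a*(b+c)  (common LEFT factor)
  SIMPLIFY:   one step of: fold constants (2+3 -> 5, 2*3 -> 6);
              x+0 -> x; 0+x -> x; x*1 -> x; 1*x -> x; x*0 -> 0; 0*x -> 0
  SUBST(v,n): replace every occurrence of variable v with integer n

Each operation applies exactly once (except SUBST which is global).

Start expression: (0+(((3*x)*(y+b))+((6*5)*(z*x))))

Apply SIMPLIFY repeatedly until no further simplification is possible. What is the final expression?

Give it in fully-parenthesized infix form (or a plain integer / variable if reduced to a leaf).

Answer: (((3*x)*(y+b))+(30*(z*x)))

Derivation:
Start: (0+(((3*x)*(y+b))+((6*5)*(z*x))))
Step 1: at root: (0+(((3*x)*(y+b))+((6*5)*(z*x)))) -> (((3*x)*(y+b))+((6*5)*(z*x))); overall: (0+(((3*x)*(y+b))+((6*5)*(z*x)))) -> (((3*x)*(y+b))+((6*5)*(z*x)))
Step 2: at RL: (6*5) -> 30; overall: (((3*x)*(y+b))+((6*5)*(z*x))) -> (((3*x)*(y+b))+(30*(z*x)))
Fixed point: (((3*x)*(y+b))+(30*(z*x)))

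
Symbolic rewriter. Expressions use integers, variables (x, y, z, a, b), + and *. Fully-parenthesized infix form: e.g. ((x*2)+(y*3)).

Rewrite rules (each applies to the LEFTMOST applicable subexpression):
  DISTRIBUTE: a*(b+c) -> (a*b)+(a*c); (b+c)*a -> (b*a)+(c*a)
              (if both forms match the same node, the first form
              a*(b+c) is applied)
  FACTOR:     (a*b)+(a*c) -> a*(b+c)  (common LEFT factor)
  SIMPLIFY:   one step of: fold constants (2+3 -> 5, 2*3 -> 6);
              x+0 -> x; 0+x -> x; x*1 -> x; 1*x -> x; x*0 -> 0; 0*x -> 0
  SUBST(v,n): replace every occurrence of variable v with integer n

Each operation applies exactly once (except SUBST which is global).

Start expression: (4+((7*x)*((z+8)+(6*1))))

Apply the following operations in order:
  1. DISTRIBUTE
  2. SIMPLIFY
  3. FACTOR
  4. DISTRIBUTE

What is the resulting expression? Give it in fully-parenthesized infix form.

Answer: (4+(((7*x)*(z+8))+((7*x)*6)))

Derivation:
Start: (4+((7*x)*((z+8)+(6*1))))
Apply DISTRIBUTE at R (target: ((7*x)*((z+8)+(6*1)))): (4+((7*x)*((z+8)+(6*1)))) -> (4+(((7*x)*(z+8))+((7*x)*(6*1))))
Apply SIMPLIFY at RRR (target: (6*1)): (4+(((7*x)*(z+8))+((7*x)*(6*1)))) -> (4+(((7*x)*(z+8))+((7*x)*6)))
Apply FACTOR at R (target: (((7*x)*(z+8))+((7*x)*6))): (4+(((7*x)*(z+8))+((7*x)*6))) -> (4+((7*x)*((z+8)+6)))
Apply DISTRIBUTE at R (target: ((7*x)*((z+8)+6))): (4+((7*x)*((z+8)+6))) -> (4+(((7*x)*(z+8))+((7*x)*6)))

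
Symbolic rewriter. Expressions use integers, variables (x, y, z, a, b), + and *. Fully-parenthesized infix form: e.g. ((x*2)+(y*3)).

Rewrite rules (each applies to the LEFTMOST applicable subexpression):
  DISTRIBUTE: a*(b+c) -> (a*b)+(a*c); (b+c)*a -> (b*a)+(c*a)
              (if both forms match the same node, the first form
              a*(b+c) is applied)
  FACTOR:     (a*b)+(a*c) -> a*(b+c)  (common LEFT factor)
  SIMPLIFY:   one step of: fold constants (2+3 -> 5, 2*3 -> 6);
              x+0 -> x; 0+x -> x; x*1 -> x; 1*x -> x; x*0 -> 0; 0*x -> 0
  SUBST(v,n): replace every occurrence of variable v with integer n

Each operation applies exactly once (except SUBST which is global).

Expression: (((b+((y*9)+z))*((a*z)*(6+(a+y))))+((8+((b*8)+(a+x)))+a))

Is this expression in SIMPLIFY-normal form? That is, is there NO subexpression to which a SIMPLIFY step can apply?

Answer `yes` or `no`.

Expression: (((b+((y*9)+z))*((a*z)*(6+(a+y))))+((8+((b*8)+(a+x)))+a))
Scanning for simplifiable subexpressions (pre-order)...
  at root: (((b+((y*9)+z))*((a*z)*(6+(a+y))))+((8+((b*8)+(a+x)))+a)) (not simplifiable)
  at L: ((b+((y*9)+z))*((a*z)*(6+(a+y)))) (not simplifiable)
  at LL: (b+((y*9)+z)) (not simplifiable)
  at LLR: ((y*9)+z) (not simplifiable)
  at LLRL: (y*9) (not simplifiable)
  at LR: ((a*z)*(6+(a+y))) (not simplifiable)
  at LRL: (a*z) (not simplifiable)
  at LRR: (6+(a+y)) (not simplifiable)
  at LRRR: (a+y) (not simplifiable)
  at R: ((8+((b*8)+(a+x)))+a) (not simplifiable)
  at RL: (8+((b*8)+(a+x))) (not simplifiable)
  at RLR: ((b*8)+(a+x)) (not simplifiable)
  at RLRL: (b*8) (not simplifiable)
  at RLRR: (a+x) (not simplifiable)
Result: no simplifiable subexpression found -> normal form.

Answer: yes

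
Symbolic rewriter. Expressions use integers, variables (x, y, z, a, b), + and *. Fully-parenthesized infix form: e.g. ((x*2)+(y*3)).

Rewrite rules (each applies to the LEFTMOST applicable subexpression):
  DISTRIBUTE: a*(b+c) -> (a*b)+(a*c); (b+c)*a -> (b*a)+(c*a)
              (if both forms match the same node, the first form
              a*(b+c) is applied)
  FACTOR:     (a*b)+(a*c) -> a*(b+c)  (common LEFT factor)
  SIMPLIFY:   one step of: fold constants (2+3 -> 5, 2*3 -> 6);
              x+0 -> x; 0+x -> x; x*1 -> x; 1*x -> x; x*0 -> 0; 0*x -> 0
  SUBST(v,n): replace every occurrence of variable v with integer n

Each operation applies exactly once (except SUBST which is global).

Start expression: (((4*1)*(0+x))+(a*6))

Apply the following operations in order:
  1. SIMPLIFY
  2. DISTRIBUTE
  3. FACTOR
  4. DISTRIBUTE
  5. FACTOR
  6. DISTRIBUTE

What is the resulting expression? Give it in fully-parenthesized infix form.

Start: (((4*1)*(0+x))+(a*6))
Apply SIMPLIFY at LL (target: (4*1)): (((4*1)*(0+x))+(a*6)) -> ((4*(0+x))+(a*6))
Apply DISTRIBUTE at L (target: (4*(0+x))): ((4*(0+x))+(a*6)) -> (((4*0)+(4*x))+(a*6))
Apply FACTOR at L (target: ((4*0)+(4*x))): (((4*0)+(4*x))+(a*6)) -> ((4*(0+x))+(a*6))
Apply DISTRIBUTE at L (target: (4*(0+x))): ((4*(0+x))+(a*6)) -> (((4*0)+(4*x))+(a*6))
Apply FACTOR at L (target: ((4*0)+(4*x))): (((4*0)+(4*x))+(a*6)) -> ((4*(0+x))+(a*6))
Apply DISTRIBUTE at L (target: (4*(0+x))): ((4*(0+x))+(a*6)) -> (((4*0)+(4*x))+(a*6))

Answer: (((4*0)+(4*x))+(a*6))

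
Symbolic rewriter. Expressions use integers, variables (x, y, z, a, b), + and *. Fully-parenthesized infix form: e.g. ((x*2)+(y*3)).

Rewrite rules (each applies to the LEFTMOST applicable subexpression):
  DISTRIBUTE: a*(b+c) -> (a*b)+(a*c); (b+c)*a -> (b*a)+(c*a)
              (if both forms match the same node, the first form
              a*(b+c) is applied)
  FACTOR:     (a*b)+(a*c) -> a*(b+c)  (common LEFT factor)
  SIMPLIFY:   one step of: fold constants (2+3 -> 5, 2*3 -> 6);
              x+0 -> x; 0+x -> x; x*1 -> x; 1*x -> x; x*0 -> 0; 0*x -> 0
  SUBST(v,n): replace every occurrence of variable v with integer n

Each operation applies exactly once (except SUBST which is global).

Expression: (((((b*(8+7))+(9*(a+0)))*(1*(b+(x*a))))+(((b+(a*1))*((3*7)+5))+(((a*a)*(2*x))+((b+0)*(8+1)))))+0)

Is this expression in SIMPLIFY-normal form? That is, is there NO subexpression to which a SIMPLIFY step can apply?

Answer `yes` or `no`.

Expression: (((((b*(8+7))+(9*(a+0)))*(1*(b+(x*a))))+(((b+(a*1))*((3*7)+5))+(((a*a)*(2*x))+((b+0)*(8+1)))))+0)
Scanning for simplifiable subexpressions (pre-order)...
  at root: (((((b*(8+7))+(9*(a+0)))*(1*(b+(x*a))))+(((b+(a*1))*((3*7)+5))+(((a*a)*(2*x))+((b+0)*(8+1)))))+0) (SIMPLIFIABLE)
  at L: ((((b*(8+7))+(9*(a+0)))*(1*(b+(x*a))))+(((b+(a*1))*((3*7)+5))+(((a*a)*(2*x))+((b+0)*(8+1))))) (not simplifiable)
  at LL: (((b*(8+7))+(9*(a+0)))*(1*(b+(x*a)))) (not simplifiable)
  at LLL: ((b*(8+7))+(9*(a+0))) (not simplifiable)
  at LLLL: (b*(8+7)) (not simplifiable)
  at LLLLR: (8+7) (SIMPLIFIABLE)
  at LLLR: (9*(a+0)) (not simplifiable)
  at LLLRR: (a+0) (SIMPLIFIABLE)
  at LLR: (1*(b+(x*a))) (SIMPLIFIABLE)
  at LLRR: (b+(x*a)) (not simplifiable)
  at LLRRR: (x*a) (not simplifiable)
  at LR: (((b+(a*1))*((3*7)+5))+(((a*a)*(2*x))+((b+0)*(8+1)))) (not simplifiable)
  at LRL: ((b+(a*1))*((3*7)+5)) (not simplifiable)
  at LRLL: (b+(a*1)) (not simplifiable)
  at LRLLR: (a*1) (SIMPLIFIABLE)
  at LRLR: ((3*7)+5) (not simplifiable)
  at LRLRL: (3*7) (SIMPLIFIABLE)
  at LRR: (((a*a)*(2*x))+((b+0)*(8+1))) (not simplifiable)
  at LRRL: ((a*a)*(2*x)) (not simplifiable)
  at LRRLL: (a*a) (not simplifiable)
  at LRRLR: (2*x) (not simplifiable)
  at LRRR: ((b+0)*(8+1)) (not simplifiable)
  at LRRRL: (b+0) (SIMPLIFIABLE)
  at LRRRR: (8+1) (SIMPLIFIABLE)
Found simplifiable subexpr at path root: (((((b*(8+7))+(9*(a+0)))*(1*(b+(x*a))))+(((b+(a*1))*((3*7)+5))+(((a*a)*(2*x))+((b+0)*(8+1)))))+0)
One SIMPLIFY step would give: ((((b*(8+7))+(9*(a+0)))*(1*(b+(x*a))))+(((b+(a*1))*((3*7)+5))+(((a*a)*(2*x))+((b+0)*(8+1)))))
-> NOT in normal form.

Answer: no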